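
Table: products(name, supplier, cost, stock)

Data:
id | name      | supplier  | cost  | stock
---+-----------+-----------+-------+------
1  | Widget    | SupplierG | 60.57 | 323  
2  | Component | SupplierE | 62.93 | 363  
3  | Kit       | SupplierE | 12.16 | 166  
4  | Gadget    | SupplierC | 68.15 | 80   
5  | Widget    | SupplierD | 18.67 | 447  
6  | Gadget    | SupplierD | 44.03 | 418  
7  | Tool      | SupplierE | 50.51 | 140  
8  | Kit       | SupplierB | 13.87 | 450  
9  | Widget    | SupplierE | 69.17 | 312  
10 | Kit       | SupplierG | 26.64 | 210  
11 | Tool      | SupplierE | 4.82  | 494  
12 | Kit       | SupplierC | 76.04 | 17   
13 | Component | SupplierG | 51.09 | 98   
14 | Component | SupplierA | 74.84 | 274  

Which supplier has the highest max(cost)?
SELECT supplier, MAX(cost) as val
FROM products
GROUP BY supplier
ORDER BY val DESC
LIMIT 1

Result: SupplierC with max(cost) = 76.04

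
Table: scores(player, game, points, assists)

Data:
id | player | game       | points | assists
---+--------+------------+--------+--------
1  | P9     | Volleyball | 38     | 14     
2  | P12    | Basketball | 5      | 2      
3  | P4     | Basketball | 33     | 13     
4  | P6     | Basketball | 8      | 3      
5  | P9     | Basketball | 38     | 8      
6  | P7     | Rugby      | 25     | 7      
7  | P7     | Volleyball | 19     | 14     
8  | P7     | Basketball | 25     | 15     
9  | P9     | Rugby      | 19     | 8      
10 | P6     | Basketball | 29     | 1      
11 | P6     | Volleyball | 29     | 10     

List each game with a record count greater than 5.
SELECT game, COUNT(*) as cnt
FROM scores
GROUP BY game
HAVING COUNT(*) > 5

Result:
  Basketball: 6

Note: HAVING filters groups after aggregation, WHERE filters rows before.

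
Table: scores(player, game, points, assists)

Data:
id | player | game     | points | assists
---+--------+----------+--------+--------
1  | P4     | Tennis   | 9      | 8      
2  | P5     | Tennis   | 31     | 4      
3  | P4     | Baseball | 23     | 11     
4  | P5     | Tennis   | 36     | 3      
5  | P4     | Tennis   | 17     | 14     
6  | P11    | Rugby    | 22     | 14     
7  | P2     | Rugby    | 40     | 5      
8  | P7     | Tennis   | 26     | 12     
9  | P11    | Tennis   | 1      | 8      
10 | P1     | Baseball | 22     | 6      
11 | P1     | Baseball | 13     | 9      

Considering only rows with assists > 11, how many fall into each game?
SELECT game, COUNT(*)
FROM scores
WHERE assists > 11
GROUP BY game

Note: WHERE filters rows before grouping.

Result:
  Rugby: 1
  Tennis: 2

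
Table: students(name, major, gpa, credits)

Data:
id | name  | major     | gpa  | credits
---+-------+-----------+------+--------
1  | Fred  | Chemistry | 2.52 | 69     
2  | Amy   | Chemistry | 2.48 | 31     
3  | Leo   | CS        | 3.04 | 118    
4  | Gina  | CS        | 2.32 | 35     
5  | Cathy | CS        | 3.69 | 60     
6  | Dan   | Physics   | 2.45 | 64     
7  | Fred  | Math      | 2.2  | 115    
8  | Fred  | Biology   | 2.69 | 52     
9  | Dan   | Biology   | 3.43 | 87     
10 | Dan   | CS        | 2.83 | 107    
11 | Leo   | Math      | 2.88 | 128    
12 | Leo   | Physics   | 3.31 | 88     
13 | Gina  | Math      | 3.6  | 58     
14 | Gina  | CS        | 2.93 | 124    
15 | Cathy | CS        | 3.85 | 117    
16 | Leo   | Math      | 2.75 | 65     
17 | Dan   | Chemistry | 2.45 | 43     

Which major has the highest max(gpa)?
SELECT major, MAX(gpa) as val
FROM students
GROUP BY major
ORDER BY val DESC
LIMIT 1

Result: CS with max(gpa) = 3.85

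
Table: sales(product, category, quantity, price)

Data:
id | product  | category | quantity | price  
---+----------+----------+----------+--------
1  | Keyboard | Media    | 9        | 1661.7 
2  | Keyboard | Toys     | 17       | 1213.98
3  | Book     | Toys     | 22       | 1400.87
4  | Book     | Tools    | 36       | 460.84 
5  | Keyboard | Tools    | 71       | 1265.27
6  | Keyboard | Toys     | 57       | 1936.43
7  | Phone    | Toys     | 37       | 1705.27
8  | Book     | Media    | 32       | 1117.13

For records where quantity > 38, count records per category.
SELECT category, COUNT(*)
FROM sales
WHERE quantity > 38
GROUP BY category

Note: WHERE filters rows before grouping.

Result:
  Tools: 1
  Toys: 1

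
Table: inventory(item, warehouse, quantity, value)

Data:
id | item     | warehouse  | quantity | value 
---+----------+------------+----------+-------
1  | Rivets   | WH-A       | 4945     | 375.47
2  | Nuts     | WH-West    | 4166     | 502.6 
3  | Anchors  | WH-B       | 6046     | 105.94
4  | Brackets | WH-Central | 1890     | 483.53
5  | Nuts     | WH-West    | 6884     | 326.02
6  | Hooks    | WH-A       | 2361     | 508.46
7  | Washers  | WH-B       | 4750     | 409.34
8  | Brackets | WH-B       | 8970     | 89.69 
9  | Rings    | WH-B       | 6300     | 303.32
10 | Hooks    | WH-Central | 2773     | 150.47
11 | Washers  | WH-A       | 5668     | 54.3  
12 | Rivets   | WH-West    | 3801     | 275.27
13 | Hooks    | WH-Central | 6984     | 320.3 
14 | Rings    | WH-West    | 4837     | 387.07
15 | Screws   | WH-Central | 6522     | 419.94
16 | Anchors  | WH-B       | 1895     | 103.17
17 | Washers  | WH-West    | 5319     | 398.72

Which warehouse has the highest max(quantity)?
SELECT warehouse, MAX(quantity) as val
FROM inventory
GROUP BY warehouse
ORDER BY val DESC
LIMIT 1

Result: WH-B with max(quantity) = 8970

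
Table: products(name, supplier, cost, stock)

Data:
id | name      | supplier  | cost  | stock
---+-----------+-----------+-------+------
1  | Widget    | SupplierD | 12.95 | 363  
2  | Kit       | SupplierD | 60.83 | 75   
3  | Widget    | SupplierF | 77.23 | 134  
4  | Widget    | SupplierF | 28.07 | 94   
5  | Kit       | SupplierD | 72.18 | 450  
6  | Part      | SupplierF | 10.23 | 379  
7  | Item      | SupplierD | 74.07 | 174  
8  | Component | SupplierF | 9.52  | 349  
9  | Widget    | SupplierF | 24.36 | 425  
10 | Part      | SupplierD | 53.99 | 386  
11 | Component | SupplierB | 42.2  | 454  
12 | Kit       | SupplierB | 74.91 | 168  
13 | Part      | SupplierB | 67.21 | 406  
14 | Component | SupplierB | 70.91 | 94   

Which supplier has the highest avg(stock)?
SELECT supplier, AVG(stock) as val
FROM products
GROUP BY supplier
ORDER BY val DESC
LIMIT 1

Result: SupplierD with avg(stock) = 289.60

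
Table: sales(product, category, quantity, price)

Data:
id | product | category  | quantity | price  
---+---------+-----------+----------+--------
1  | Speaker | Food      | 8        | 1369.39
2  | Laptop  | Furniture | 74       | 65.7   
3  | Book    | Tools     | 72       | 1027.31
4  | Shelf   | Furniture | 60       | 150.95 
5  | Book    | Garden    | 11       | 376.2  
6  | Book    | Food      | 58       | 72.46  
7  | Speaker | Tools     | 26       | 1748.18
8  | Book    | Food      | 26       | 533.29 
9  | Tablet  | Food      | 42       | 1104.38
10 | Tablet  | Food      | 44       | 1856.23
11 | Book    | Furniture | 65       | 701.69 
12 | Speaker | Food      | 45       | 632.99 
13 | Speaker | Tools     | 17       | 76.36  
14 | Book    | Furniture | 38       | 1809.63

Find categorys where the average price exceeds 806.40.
SELECT category, AVG(price)
FROM sales
GROUP BY category
HAVING AVG(price) > 806.40

Result:
  Food: avg=928.12
  Tools: avg=950.62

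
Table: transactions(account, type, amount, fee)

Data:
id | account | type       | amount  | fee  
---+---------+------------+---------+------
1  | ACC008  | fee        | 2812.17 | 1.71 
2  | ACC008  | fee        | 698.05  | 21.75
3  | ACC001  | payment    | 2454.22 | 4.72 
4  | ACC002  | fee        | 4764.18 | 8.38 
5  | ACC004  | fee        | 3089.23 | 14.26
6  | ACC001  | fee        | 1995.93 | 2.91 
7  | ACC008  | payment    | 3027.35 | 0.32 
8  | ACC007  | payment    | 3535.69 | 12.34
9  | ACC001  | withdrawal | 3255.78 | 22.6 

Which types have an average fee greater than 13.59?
SELECT type, AVG(fee)
FROM transactions
GROUP BY type
HAVING AVG(fee) > 13.59

Result:
  withdrawal: avg=22.60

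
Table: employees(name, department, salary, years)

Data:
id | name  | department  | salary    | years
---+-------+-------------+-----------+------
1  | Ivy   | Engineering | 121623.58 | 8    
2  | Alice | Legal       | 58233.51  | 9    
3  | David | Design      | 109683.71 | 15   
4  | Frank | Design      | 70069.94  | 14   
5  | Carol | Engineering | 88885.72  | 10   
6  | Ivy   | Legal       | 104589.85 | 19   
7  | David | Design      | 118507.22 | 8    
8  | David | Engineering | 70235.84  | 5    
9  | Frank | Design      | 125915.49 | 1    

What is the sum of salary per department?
SELECT department, SUM(salary) as result
FROM employees
GROUP BY department

Result:
  Design: 424176.36
  Engineering: 280745.14
  Legal: 162823.36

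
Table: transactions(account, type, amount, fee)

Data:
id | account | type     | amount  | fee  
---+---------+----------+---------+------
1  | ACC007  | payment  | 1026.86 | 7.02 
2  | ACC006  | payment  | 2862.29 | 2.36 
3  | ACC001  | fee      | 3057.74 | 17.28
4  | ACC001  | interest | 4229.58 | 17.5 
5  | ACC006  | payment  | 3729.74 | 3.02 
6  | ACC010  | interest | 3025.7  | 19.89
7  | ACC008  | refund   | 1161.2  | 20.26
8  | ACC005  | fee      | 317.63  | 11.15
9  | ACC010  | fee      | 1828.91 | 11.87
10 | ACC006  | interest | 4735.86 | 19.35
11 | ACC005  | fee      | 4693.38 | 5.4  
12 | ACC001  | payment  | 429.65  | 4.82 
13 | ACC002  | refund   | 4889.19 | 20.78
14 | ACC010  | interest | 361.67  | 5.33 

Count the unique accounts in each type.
SELECT type, COUNT(DISTINCT account)
FROM transactions
GROUP BY type

Result:
  fee: 3 distinct
  interest: 3 distinct
  payment: 3 distinct
  refund: 2 distinct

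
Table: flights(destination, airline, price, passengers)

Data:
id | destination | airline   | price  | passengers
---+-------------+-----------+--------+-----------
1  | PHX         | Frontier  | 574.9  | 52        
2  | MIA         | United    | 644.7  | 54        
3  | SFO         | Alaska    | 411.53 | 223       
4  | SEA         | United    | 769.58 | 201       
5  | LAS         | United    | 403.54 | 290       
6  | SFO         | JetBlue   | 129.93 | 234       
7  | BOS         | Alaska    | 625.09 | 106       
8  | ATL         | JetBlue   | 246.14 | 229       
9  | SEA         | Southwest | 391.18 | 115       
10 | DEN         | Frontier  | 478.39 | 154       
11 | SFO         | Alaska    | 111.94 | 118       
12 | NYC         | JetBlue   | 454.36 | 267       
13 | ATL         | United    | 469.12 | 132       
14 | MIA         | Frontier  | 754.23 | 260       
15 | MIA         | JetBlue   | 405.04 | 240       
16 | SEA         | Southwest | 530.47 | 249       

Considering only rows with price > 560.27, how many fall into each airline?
SELECT airline, COUNT(*)
FROM flights
WHERE price > 560.27
GROUP BY airline

Note: WHERE filters rows before grouping.

Result:
  Alaska: 1
  Frontier: 2
  United: 2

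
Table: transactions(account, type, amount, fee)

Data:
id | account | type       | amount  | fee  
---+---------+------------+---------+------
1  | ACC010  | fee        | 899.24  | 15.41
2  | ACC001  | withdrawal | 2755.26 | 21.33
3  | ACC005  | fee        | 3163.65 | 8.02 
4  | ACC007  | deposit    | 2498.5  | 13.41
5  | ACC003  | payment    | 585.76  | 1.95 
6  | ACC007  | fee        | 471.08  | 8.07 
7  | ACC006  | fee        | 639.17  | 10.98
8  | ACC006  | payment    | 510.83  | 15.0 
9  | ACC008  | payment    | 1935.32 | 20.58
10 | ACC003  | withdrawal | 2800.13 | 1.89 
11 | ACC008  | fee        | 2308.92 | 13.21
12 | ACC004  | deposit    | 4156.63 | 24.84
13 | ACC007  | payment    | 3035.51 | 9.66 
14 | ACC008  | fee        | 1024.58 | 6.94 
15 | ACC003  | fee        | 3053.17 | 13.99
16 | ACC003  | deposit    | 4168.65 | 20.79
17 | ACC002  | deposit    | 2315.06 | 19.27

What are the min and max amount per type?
SELECT type, MIN(amount), MAX(amount)
FROM transactions
GROUP BY type

Result:
  deposit: min=2315.06, max=4168.65
  fee: min=471.08, max=3163.65
  payment: min=510.83, max=3035.51
  withdrawal: min=2755.26, max=2800.13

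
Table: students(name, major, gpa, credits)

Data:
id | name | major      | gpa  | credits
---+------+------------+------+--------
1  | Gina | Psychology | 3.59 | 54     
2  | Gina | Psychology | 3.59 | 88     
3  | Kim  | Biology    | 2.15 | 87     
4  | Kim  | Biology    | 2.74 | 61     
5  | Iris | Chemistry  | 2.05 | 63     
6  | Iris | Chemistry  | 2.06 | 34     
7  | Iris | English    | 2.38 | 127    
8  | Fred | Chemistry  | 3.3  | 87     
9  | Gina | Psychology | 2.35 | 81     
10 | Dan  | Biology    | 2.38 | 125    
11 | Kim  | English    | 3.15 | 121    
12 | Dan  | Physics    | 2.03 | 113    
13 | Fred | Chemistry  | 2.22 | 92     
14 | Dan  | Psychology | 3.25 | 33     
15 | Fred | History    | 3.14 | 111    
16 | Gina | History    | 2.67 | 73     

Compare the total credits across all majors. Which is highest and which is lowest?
SELECT major, SUM(credits)
FROM students
GROUP BY major
ORDER BY SUM(credits)

All groups:
  Physics: 113
  History: 184
  English: 248
  Psychology: 256
  Biology: 273
  Chemistry: 276

Highest: Chemistry (276)
Lowest: Physics (113)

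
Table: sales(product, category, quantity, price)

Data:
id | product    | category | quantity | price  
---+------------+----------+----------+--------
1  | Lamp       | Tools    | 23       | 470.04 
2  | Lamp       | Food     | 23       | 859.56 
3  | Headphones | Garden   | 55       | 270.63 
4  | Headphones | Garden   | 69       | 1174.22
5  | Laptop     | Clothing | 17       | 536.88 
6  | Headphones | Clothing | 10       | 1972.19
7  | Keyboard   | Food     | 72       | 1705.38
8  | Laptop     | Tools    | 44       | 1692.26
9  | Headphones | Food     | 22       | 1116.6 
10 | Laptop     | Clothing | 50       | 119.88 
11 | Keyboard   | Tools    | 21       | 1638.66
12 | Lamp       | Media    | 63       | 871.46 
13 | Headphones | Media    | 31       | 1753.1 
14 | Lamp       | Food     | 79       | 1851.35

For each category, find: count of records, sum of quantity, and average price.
SELECT category,
       COUNT(*) as cnt,
       SUM(quantity) as total_quantity,
       AVG(price) as avg_price
FROM sales
GROUP BY category

Result:
  Clothing: 3 records, 77 total quantity, 876.32 avg price
  Food: 4 records, 196 total quantity, 1383.22 avg price
  Garden: 2 records, 124 total quantity, 722.43 avg price
  Media: 2 records, 94 total quantity, 1312.28 avg price
  Tools: 3 records, 88 total quantity, 1266.99 avg price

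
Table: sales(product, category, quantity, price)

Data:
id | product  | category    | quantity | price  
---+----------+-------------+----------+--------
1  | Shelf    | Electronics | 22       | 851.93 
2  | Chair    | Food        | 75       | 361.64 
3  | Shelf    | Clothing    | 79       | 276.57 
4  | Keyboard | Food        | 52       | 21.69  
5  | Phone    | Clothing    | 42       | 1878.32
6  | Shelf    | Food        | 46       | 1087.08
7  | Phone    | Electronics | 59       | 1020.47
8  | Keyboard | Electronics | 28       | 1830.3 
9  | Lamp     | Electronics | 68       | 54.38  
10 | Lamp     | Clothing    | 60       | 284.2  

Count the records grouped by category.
SELECT category, COUNT(*) as count
FROM sales
GROUP BY category

Result:
  Clothing: 3
  Electronics: 4
  Food: 3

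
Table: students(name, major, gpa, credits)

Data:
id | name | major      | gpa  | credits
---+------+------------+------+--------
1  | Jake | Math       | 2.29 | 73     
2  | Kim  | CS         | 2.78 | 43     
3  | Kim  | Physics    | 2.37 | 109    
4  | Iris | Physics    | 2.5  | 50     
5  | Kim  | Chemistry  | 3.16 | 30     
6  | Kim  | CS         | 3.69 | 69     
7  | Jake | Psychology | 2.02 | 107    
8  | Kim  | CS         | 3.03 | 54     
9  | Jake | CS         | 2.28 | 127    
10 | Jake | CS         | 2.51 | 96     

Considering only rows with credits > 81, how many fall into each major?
SELECT major, COUNT(*)
FROM students
WHERE credits > 81
GROUP BY major

Note: WHERE filters rows before grouping.

Result:
  CS: 2
  Physics: 1
  Psychology: 1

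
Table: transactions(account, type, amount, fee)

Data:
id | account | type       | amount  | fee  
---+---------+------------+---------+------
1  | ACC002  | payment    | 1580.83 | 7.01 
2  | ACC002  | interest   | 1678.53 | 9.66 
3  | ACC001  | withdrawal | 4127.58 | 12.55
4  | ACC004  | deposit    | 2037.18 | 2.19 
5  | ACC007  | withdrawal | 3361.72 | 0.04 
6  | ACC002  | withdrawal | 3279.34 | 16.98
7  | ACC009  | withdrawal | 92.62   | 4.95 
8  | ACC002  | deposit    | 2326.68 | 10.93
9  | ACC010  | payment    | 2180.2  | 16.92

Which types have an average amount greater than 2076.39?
SELECT type, AVG(amount)
FROM transactions
GROUP BY type
HAVING AVG(amount) > 2076.39

Result:
  deposit: avg=2181.93
  withdrawal: avg=2715.32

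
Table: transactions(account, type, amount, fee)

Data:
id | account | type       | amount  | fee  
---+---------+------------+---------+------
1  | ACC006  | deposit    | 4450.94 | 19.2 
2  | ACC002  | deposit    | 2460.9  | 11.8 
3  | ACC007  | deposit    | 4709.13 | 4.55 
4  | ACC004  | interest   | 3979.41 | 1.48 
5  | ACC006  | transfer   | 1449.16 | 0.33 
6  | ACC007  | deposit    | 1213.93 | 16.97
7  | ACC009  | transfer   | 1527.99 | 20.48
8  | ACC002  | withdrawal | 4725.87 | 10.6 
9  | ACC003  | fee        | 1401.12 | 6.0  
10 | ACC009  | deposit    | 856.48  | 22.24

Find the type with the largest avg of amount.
SELECT type, AVG(amount) as val
FROM transactions
GROUP BY type
ORDER BY val DESC
LIMIT 1

Result: withdrawal with avg(amount) = 4725.87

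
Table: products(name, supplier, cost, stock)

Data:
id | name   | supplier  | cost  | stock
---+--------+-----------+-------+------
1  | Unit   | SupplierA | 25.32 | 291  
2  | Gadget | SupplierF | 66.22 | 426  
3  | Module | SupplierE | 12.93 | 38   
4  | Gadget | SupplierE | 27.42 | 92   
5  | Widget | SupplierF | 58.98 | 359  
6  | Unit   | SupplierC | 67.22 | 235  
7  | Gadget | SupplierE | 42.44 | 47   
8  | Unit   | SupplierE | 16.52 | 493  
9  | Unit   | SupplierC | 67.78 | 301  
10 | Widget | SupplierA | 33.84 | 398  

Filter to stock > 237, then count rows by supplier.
SELECT supplier, COUNT(*)
FROM products
WHERE stock > 237
GROUP BY supplier

Note: WHERE filters rows before grouping.

Result:
  SupplierA: 2
  SupplierC: 1
  SupplierE: 1
  SupplierF: 2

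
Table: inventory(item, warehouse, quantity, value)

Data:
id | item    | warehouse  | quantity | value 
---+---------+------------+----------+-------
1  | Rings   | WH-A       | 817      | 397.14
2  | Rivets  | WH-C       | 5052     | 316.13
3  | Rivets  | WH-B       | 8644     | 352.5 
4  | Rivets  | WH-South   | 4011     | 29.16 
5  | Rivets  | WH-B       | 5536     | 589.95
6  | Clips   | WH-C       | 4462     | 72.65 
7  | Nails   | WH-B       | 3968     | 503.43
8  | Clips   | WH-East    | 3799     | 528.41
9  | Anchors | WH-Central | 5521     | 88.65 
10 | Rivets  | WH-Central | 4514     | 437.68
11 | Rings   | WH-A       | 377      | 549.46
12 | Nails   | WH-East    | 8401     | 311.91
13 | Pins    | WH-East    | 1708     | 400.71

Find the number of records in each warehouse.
SELECT warehouse, COUNT(*) as count
FROM inventory
GROUP BY warehouse

Result:
  WH-A: 2
  WH-B: 3
  WH-C: 2
  WH-Central: 2
  WH-East: 3
  WH-South: 1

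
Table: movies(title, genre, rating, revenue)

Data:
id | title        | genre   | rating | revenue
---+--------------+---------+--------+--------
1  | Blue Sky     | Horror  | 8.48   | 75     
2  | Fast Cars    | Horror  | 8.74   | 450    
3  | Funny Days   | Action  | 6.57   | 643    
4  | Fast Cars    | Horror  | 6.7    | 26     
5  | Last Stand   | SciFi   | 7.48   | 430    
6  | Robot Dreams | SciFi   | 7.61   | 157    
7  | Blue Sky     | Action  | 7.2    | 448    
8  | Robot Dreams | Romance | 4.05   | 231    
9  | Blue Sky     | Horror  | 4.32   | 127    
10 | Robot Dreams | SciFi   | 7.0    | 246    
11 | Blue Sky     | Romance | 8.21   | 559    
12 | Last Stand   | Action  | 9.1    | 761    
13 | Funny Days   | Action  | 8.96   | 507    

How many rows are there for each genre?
SELECT genre, COUNT(*) as count
FROM movies
GROUP BY genre

Result:
  Action: 4
  Horror: 4
  Romance: 2
  SciFi: 3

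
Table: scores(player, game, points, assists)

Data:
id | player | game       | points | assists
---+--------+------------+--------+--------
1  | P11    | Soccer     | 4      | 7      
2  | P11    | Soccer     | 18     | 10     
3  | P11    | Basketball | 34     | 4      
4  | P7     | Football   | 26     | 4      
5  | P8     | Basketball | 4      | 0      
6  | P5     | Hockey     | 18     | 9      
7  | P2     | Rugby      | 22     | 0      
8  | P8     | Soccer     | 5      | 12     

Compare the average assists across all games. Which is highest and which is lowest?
SELECT game, AVG(assists)
FROM scores
GROUP BY game
ORDER BY AVG(assists)

All groups:
  Rugby: 0.00
  Basketball: 2.00
  Football: 4.00
  Hockey: 9.00
  Soccer: 9.67

Highest: Soccer (9.67)
Lowest: Rugby (0.00)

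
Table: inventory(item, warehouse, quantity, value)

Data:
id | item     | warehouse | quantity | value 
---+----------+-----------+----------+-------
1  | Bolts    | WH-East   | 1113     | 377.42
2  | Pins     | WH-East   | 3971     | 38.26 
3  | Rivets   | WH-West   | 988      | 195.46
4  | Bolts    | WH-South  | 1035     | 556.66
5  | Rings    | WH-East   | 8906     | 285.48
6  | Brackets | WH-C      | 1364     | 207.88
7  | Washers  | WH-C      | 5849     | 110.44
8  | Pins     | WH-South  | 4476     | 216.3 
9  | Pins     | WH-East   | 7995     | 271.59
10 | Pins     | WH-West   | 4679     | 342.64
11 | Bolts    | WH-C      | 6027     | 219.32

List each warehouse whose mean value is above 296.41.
SELECT warehouse, AVG(value)
FROM inventory
GROUP BY warehouse
HAVING AVG(value) > 296.41

Result:
  WH-South: avg=386.48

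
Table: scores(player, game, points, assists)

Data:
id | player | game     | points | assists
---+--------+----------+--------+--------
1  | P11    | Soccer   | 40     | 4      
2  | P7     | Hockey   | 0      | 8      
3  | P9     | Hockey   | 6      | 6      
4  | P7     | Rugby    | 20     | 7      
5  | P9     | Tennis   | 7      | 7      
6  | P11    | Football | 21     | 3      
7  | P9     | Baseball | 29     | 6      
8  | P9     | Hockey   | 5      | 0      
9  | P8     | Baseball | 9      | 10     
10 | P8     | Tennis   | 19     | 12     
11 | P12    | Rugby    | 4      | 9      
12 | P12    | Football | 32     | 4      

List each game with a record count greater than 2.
SELECT game, COUNT(*) as cnt
FROM scores
GROUP BY game
HAVING COUNT(*) > 2

Result:
  Hockey: 3

Note: HAVING filters groups after aggregation, WHERE filters rows before.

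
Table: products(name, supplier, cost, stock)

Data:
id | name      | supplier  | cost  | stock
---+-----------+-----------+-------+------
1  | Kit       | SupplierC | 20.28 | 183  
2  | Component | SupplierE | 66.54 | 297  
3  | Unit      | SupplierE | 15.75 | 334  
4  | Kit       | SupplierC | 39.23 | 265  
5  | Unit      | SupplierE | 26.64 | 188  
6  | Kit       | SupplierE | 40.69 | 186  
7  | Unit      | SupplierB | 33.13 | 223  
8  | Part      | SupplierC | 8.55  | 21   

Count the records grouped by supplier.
SELECT supplier, COUNT(*) as count
FROM products
GROUP BY supplier

Result:
  SupplierB: 1
  SupplierC: 3
  SupplierE: 4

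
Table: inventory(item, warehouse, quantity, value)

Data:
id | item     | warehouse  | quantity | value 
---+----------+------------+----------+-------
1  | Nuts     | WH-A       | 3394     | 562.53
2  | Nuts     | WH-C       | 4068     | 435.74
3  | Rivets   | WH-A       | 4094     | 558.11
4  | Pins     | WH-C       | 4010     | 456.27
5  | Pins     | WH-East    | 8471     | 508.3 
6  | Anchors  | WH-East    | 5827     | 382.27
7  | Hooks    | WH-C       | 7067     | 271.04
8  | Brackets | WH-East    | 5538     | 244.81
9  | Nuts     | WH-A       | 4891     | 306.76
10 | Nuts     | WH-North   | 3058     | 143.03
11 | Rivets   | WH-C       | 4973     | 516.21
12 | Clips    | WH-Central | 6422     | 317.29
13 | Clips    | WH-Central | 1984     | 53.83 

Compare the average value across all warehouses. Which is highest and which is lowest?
SELECT warehouse, AVG(value)
FROM inventory
GROUP BY warehouse
ORDER BY AVG(value)

All groups:
  WH-North: 143.03
  WH-Central: 185.56
  WH-East: 378.46
  WH-C: 419.82
  WH-A: 475.80

Highest: WH-A (475.80)
Lowest: WH-North (143.03)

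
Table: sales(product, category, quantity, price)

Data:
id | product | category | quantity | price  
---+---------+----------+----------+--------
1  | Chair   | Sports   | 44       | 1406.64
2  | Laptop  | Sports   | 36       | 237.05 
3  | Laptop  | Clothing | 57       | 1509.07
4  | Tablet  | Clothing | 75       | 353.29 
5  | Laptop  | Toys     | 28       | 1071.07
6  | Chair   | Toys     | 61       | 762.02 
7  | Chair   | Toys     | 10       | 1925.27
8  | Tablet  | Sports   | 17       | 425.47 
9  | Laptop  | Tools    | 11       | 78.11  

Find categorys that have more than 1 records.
SELECT category, COUNT(*) as cnt
FROM sales
GROUP BY category
HAVING COUNT(*) > 1

Result:
  Clothing: 2
  Sports: 3
  Toys: 3

Note: HAVING filters groups after aggregation, WHERE filters rows before.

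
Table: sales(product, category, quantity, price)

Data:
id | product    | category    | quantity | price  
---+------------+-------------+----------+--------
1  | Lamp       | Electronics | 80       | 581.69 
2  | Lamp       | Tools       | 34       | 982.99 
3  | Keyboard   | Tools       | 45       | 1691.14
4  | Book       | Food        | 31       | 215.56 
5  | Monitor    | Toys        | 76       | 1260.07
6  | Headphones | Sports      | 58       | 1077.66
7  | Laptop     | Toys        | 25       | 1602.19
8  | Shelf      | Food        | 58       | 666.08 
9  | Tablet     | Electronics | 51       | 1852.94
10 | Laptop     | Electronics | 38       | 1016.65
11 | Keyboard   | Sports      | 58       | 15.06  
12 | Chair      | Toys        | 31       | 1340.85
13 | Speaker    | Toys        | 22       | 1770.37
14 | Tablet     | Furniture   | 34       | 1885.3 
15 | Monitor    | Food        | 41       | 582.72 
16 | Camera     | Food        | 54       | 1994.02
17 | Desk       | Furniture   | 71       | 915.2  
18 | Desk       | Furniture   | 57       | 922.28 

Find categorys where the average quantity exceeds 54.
SELECT category, AVG(quantity)
FROM sales
GROUP BY category
HAVING AVG(quantity) > 54

Result:
  Electronics: avg=56.33
  Sports: avg=58.00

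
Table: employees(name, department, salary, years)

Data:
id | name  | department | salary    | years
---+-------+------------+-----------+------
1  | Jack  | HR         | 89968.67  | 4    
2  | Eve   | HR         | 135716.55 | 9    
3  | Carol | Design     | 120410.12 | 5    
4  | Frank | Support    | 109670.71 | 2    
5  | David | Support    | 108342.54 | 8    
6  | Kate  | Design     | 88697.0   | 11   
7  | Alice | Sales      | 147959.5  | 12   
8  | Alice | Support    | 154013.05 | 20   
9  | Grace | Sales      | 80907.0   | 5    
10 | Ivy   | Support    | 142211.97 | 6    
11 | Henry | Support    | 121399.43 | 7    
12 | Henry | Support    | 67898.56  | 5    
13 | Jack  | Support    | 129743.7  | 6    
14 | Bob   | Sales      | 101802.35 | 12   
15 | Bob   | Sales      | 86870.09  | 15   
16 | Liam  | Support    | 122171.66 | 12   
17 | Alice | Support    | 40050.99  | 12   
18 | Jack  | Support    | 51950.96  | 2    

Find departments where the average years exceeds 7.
SELECT department, AVG(years)
FROM employees
GROUP BY department
HAVING AVG(years) > 7

Result:
  Design: avg=8.00
  Sales: avg=11.00
  Support: avg=8.00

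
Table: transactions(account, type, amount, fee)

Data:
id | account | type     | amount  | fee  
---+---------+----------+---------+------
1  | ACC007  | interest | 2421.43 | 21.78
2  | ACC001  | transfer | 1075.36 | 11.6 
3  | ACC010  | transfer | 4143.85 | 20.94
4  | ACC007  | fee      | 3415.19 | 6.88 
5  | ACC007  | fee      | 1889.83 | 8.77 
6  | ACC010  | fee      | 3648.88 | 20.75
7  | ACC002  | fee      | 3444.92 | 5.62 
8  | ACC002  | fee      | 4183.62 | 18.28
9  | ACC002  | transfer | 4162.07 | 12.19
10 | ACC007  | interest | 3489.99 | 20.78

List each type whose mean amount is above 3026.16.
SELECT type, AVG(amount)
FROM transactions
GROUP BY type
HAVING AVG(amount) > 3026.16

Result:
  fee: avg=3316.49
  transfer: avg=3127.09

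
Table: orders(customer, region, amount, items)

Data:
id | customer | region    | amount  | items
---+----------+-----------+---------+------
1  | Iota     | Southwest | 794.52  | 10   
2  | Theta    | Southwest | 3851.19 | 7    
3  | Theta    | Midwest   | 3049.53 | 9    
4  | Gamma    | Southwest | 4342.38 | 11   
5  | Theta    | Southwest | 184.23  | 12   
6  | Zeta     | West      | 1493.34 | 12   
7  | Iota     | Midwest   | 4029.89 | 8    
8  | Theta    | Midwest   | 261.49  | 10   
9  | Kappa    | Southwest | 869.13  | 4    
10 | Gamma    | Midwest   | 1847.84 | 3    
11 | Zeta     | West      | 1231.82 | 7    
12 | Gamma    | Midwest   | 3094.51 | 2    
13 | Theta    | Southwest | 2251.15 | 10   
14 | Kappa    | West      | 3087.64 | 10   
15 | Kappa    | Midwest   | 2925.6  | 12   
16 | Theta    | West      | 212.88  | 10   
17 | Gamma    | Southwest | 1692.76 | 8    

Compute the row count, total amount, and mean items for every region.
SELECT region,
       COUNT(*) as cnt,
       SUM(amount) as total_amount,
       AVG(items) as avg_items
FROM orders
GROUP BY region

Result:
  Midwest: 6 records, 15208.86 total amount, 7.33 avg items
  Southwest: 7 records, 13985.36 total amount, 8.86 avg items
  West: 4 records, 6025.68 total amount, 9.75 avg items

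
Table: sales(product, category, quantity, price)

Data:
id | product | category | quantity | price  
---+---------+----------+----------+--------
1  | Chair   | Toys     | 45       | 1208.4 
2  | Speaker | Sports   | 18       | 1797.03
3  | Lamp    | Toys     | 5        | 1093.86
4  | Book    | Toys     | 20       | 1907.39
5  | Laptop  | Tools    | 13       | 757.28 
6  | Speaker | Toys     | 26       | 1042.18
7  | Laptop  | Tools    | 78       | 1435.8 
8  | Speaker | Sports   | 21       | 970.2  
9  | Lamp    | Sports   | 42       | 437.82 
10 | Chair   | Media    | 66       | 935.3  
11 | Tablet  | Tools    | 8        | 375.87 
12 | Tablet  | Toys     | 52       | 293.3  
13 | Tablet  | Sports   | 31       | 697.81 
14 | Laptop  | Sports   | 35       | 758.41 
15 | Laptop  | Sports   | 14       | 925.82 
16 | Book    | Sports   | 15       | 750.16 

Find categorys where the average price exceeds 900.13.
SELECT category, AVG(price)
FROM sales
GROUP BY category
HAVING AVG(price) > 900.13

Result:
  Media: avg=935.30
  Sports: avg=905.32
  Toys: avg=1109.03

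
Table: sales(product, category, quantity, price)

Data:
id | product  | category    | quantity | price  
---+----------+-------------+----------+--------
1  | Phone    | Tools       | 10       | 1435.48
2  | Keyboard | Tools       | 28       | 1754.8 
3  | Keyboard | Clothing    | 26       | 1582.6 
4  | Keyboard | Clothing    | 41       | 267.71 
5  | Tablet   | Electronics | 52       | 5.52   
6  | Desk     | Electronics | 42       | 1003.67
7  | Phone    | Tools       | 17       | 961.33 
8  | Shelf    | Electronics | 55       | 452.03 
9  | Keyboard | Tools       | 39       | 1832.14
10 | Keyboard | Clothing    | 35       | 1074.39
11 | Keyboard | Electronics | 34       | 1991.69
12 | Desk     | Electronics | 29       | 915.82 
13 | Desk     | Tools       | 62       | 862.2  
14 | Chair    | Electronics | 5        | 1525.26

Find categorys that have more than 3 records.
SELECT category, COUNT(*) as cnt
FROM sales
GROUP BY category
HAVING COUNT(*) > 3

Result:
  Electronics: 6
  Tools: 5

Note: HAVING filters groups after aggregation, WHERE filters rows before.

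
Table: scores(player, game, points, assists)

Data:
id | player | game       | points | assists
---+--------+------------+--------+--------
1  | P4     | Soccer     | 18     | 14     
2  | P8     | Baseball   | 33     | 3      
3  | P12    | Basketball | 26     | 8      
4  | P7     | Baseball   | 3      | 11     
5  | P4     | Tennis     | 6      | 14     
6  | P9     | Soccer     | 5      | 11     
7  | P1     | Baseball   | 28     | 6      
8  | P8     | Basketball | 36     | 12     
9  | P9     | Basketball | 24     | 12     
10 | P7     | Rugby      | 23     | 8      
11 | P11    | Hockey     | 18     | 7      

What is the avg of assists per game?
SELECT game, AVG(assists) as result
FROM scores
GROUP BY game

Result:
  Baseball: 6.67
  Basketball: 10.67
  Hockey: 7.00
  Rugby: 8.00
  Soccer: 12.50
  Tennis: 14.00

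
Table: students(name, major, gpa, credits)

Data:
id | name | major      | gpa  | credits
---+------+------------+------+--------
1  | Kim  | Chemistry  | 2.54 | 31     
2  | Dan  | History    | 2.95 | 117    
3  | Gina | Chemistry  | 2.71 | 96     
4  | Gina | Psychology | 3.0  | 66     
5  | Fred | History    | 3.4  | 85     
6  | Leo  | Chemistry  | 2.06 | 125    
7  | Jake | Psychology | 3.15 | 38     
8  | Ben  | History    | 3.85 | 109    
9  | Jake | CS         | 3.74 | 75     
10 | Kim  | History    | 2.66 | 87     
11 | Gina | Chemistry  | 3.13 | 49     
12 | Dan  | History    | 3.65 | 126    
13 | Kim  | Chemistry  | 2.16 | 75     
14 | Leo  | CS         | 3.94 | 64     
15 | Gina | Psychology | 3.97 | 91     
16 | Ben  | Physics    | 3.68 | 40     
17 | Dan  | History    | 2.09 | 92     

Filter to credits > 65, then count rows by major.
SELECT major, COUNT(*)
FROM students
WHERE credits > 65
GROUP BY major

Note: WHERE filters rows before grouping.

Result:
  CS: 1
  Chemistry: 3
  History: 6
  Psychology: 2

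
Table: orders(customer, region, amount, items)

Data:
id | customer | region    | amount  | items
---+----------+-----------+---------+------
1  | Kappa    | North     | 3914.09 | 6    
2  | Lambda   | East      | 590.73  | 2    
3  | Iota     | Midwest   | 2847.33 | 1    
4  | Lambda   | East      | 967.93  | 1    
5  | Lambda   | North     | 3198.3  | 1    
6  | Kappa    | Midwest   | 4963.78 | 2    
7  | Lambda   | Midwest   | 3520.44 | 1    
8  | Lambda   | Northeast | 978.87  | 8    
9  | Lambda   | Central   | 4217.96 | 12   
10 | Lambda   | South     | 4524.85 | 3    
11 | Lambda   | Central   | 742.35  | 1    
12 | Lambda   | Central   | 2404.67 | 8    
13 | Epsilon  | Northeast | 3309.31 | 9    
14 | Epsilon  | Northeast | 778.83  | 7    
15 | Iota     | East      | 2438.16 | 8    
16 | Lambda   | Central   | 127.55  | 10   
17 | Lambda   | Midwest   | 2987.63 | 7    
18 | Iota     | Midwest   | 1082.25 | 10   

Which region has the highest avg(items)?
SELECT region, AVG(items) as val
FROM orders
GROUP BY region
ORDER BY val DESC
LIMIT 1

Result: Northeast with avg(items) = 8.00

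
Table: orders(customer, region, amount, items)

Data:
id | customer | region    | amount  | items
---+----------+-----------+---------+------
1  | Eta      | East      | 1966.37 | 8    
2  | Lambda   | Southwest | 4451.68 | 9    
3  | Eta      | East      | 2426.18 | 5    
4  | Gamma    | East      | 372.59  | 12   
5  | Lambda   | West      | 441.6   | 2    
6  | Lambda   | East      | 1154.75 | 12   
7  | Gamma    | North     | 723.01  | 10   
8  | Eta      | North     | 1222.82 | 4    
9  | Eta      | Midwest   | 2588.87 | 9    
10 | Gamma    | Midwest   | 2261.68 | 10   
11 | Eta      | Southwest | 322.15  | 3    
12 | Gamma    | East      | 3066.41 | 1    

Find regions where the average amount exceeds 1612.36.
SELECT region, AVG(amount)
FROM orders
GROUP BY region
HAVING AVG(amount) > 1612.36

Result:
  East: avg=1797.26
  Midwest: avg=2425.28
  Southwest: avg=2386.92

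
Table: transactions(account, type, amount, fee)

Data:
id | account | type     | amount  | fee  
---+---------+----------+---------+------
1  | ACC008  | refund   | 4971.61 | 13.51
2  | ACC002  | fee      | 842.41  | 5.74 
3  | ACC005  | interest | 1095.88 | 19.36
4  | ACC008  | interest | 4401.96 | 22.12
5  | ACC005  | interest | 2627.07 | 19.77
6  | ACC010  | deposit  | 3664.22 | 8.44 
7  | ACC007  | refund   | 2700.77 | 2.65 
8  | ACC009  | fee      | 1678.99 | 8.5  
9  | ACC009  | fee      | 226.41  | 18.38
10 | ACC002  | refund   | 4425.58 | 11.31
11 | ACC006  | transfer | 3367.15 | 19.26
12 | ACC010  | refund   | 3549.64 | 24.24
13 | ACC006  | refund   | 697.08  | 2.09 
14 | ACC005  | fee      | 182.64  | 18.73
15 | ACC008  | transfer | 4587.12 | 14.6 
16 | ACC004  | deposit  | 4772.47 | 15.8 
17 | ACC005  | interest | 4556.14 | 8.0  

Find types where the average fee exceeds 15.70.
SELECT type, AVG(fee)
FROM transactions
GROUP BY type
HAVING AVG(fee) > 15.70

Result:
  interest: avg=17.31
  transfer: avg=16.93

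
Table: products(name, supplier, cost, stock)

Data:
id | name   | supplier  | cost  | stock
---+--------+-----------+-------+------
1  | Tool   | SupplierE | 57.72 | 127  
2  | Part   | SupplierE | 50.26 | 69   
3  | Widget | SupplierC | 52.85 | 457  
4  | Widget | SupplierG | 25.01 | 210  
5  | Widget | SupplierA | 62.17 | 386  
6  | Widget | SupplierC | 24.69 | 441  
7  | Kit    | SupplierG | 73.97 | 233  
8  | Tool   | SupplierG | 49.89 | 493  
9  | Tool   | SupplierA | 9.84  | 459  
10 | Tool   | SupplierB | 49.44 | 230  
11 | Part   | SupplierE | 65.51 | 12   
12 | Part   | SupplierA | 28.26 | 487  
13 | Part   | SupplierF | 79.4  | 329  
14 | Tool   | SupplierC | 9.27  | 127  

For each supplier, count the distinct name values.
SELECT supplier, COUNT(DISTINCT name)
FROM products
GROUP BY supplier

Result:
  SupplierA: 3 distinct
  SupplierB: 1 distinct
  SupplierC: 2 distinct
  SupplierE: 2 distinct
  SupplierF: 1 distinct
  SupplierG: 3 distinct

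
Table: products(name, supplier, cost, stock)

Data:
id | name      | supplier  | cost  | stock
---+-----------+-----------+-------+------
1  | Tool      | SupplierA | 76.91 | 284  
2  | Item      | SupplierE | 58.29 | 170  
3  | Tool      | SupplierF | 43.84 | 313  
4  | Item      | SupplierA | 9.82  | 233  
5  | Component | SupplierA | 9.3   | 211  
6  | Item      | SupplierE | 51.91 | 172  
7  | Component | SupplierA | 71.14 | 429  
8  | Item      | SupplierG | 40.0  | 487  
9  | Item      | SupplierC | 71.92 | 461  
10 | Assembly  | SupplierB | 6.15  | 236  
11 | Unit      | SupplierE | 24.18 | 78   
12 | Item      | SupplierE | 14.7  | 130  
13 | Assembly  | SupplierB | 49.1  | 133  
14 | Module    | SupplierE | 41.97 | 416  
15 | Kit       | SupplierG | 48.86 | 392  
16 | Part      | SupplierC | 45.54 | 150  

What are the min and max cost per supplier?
SELECT supplier, MIN(cost), MAX(cost)
FROM products
GROUP BY supplier

Result:
  SupplierA: min=9.30, max=76.91
  SupplierB: min=6.15, max=49.10
  SupplierC: min=45.54, max=71.92
  SupplierE: min=14.70, max=58.29
  SupplierF: min=43.84, max=43.84
  SupplierG: min=40.00, max=48.86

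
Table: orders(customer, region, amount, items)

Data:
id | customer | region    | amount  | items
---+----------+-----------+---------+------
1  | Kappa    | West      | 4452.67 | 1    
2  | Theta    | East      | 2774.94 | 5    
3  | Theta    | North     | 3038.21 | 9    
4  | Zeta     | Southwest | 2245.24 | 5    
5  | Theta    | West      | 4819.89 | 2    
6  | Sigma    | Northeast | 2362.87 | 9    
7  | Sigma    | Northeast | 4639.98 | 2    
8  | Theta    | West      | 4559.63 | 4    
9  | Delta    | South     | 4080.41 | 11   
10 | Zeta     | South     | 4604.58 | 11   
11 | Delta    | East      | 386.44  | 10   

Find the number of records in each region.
SELECT region, COUNT(*) as count
FROM orders
GROUP BY region

Result:
  East: 2
  North: 1
  Northeast: 2
  South: 2
  Southwest: 1
  West: 3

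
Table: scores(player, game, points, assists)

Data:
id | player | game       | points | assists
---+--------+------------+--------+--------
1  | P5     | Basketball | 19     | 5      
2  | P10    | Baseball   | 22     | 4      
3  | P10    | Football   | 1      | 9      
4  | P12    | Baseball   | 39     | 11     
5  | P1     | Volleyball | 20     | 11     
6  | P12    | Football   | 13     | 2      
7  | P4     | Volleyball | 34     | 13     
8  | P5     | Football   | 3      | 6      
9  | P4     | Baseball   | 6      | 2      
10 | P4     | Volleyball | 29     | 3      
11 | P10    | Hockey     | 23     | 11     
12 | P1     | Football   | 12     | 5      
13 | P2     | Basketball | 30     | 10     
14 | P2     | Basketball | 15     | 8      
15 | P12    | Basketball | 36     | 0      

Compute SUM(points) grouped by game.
SELECT game, SUM(points) as result
FROM scores
GROUP BY game

Result:
  Baseball: 67
  Basketball: 100
  Football: 29
  Hockey: 23
  Volleyball: 83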